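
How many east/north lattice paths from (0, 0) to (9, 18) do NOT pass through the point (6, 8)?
Number of paths = 3827967

Total paths from (0, 0) to (9, 18): C(27, 9) = 4686825. Paths through (6, 8): (paths (0, 0) → (6, 8)) × (paths (6, 8) → (9, 18)) = C(14, 6) · C(13, 3) = 3003 · 286 = 858858. Avoidance count = 4686825 − 858858 = 3827967.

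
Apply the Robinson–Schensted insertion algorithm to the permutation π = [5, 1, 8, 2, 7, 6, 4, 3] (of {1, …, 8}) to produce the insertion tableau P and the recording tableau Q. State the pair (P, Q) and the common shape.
P = [1, 2, 3] / [4, 6] / [5] / [7] / [8];  Q = [1, 3, 5] / [2, 4] / [6] / [7] / [8];  common shape = (3, 2, 1, 1, 1)

Row-insert the values π_1, π_2, … into P one at a time, bumping the leftmost entry strictly greater than the inserted value down to the next row. The recording tableau Q records, in position (i, j), the step at which that cell was added to P.
  Insert 5 (step 1): P = [5];  Q = [1]
  Insert 1 (step 2): P = [1] / [5];  Q = [1] / [2]
  Insert 8 (step 3): P = [1, 8] / [5];  Q = [1, 3] / [2]
  Insert 2 (step 4): P = [1, 2] / [5, 8];  Q = [1, 3] / [2, 4]
  Insert 7 (step 5): P = [1, 2, 7] / [5, 8];  Q = [1, 3, 5] / [2, 4]
  Insert 6 (step 6): P = [1, 2, 6] / [5, 7] / [8];  Q = [1, 3, 5] / [2, 4] / [6]
  Insert 4 (step 7): P = [1, 2, 4] / [5, 6] / [7] / [8];  Q = [1, 3, 5] / [2, 4] / [6] / [7]
  Insert 3 (step 8): P = [1, 2, 3] / [4, 6] / [5] / [7] / [8];  Q = [1, 3, 5] / [2, 4] / [6] / [7] / [8]
Final shape: (3, 2, 1, 1, 1).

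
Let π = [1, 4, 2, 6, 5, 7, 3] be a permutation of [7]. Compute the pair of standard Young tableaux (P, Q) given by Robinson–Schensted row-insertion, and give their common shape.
P = [1, 2, 3, 7] / [4, 5] / [6];  Q = [1, 2, 4, 6] / [3, 5] / [7];  common shape = (4, 2, 1)

Row-insert the values π_1, π_2, … into P one at a time, bumping the leftmost entry strictly greater than the inserted value down to the next row. The recording tableau Q records, in position (i, j), the step at which that cell was added to P.
  Insert 1 (step 1): P = [1];  Q = [1]
  Insert 4 (step 2): P = [1, 4];  Q = [1, 2]
  Insert 2 (step 3): P = [1, 2] / [4];  Q = [1, 2] / [3]
  Insert 6 (step 4): P = [1, 2, 6] / [4];  Q = [1, 2, 4] / [3]
  Insert 5 (step 5): P = [1, 2, 5] / [4, 6];  Q = [1, 2, 4] / [3, 5]
  Insert 7 (step 6): P = [1, 2, 5, 7] / [4, 6];  Q = [1, 2, 4, 6] / [3, 5]
  Insert 3 (step 7): P = [1, 2, 3, 7] / [4, 5] / [6];  Q = [1, 2, 4, 6] / [3, 5] / [7]
Final shape: (4, 2, 1).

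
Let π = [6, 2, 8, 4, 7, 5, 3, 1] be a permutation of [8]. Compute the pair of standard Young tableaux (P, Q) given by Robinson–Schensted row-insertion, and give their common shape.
P = [1, 3, 5] / [2, 7] / [4] / [6] / [8];  Q = [1, 3, 5] / [2, 4] / [6] / [7] / [8];  common shape = (3, 2, 1, 1, 1)

Row-insert the values π_1, π_2, … into P one at a time, bumping the leftmost entry strictly greater than the inserted value down to the next row. The recording tableau Q records, in position (i, j), the step at which that cell was added to P.
  Insert 6 (step 1): P = [6];  Q = [1]
  Insert 2 (step 2): P = [2] / [6];  Q = [1] / [2]
  Insert 8 (step 3): P = [2, 8] / [6];  Q = [1, 3] / [2]
  Insert 4 (step 4): P = [2, 4] / [6, 8];  Q = [1, 3] / [2, 4]
  Insert 7 (step 5): P = [2, 4, 7] / [6, 8];  Q = [1, 3, 5] / [2, 4]
  Insert 5 (step 6): P = [2, 4, 5] / [6, 7] / [8];  Q = [1, 3, 5] / [2, 4] / [6]
  Insert 3 (step 7): P = [2, 3, 5] / [4, 7] / [6] / [8];  Q = [1, 3, 5] / [2, 4] / [6] / [7]
  Insert 1 (step 8): P = [1, 3, 5] / [2, 7] / [4] / [6] / [8];  Q = [1, 3, 5] / [2, 4] / [6] / [7] / [8]
Final shape: (3, 2, 1, 1, 1).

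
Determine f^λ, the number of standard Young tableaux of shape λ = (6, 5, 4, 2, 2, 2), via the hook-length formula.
# SYT of shape (6, 5, 4, 2, 2, 2) = 493802400

Hook-length formula: f^λ = n! / Π hook(c), product over all cells c of the Young diagram. For λ = (6, 5, 4, 2, 2, 2), n = 21 boxes. Hook lengths by row (left-to-right, top-to-bottom): [11, 10, 6, 5, 3, 1]; [9, 8, 4, 3, 1]; [7, 6, 2, 1]; [4, 3]; [3, 2]; [2, 1]. Product of hooks = 103464345600. So f^λ = 21! / 103464345600 = 51090942171709440000 / 103464345600 = 493802400.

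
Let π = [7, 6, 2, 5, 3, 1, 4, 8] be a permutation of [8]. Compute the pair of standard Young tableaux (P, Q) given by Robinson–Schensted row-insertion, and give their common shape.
P = [1, 3, 4, 8] / [2] / [5] / [6] / [7];  Q = [1, 4, 7, 8] / [2] / [3] / [5] / [6];  common shape = (4, 1, 1, 1, 1)

Row-insert the values π_1, π_2, … into P one at a time, bumping the leftmost entry strictly greater than the inserted value down to the next row. The recording tableau Q records, in position (i, j), the step at which that cell was added to P.
  Insert 7 (step 1): P = [7];  Q = [1]
  Insert 6 (step 2): P = [6] / [7];  Q = [1] / [2]
  Insert 2 (step 3): P = [2] / [6] / [7];  Q = [1] / [2] / [3]
  Insert 5 (step 4): P = [2, 5] / [6] / [7];  Q = [1, 4] / [2] / [3]
  Insert 3 (step 5): P = [2, 3] / [5] / [6] / [7];  Q = [1, 4] / [2] / [3] / [5]
  Insert 1 (step 6): P = [1, 3] / [2] / [5] / [6] / [7];  Q = [1, 4] / [2] / [3] / [5] / [6]
  Insert 4 (step 7): P = [1, 3, 4] / [2] / [5] / [6] / [7];  Q = [1, 4, 7] / [2] / [3] / [5] / [6]
  Insert 8 (step 8): P = [1, 3, 4, 8] / [2] / [5] / [6] / [7];  Q = [1, 4, 7, 8] / [2] / [3] / [5] / [6]
Final shape: (4, 1, 1, 1, 1).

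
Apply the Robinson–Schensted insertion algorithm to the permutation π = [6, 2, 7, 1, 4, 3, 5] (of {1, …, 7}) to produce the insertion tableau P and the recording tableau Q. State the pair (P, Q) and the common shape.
P = [1, 3, 5] / [2, 4] / [6, 7];  Q = [1, 3, 7] / [2, 5] / [4, 6];  common shape = (3, 2, 2)

Row-insert the values π_1, π_2, … into P one at a time, bumping the leftmost entry strictly greater than the inserted value down to the next row. The recording tableau Q records, in position (i, j), the step at which that cell was added to P.
  Insert 6 (step 1): P = [6];  Q = [1]
  Insert 2 (step 2): P = [2] / [6];  Q = [1] / [2]
  Insert 7 (step 3): P = [2, 7] / [6];  Q = [1, 3] / [2]
  Insert 1 (step 4): P = [1, 7] / [2] / [6];  Q = [1, 3] / [2] / [4]
  Insert 4 (step 5): P = [1, 4] / [2, 7] / [6];  Q = [1, 3] / [2, 5] / [4]
  Insert 3 (step 6): P = [1, 3] / [2, 4] / [6, 7];  Q = [1, 3] / [2, 5] / [4, 6]
  Insert 5 (step 7): P = [1, 3, 5] / [2, 4] / [6, 7];  Q = [1, 3, 7] / [2, 5] / [4, 6]
Final shape: (3, 2, 2).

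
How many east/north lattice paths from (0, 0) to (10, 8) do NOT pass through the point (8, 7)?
Number of paths = 24453

Total paths from (0, 0) to (10, 8): C(18, 10) = 43758. Paths through (8, 7): (paths (0, 0) → (8, 7)) × (paths (8, 7) → (10, 8)) = C(15, 8) · C(3, 2) = 6435 · 3 = 19305. Avoidance count = 43758 − 19305 = 24453.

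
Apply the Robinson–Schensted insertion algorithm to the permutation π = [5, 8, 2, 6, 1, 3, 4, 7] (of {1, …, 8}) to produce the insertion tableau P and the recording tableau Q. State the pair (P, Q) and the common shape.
P = [1, 3, 4, 7] / [2, 6] / [5, 8];  Q = [1, 2, 7, 8] / [3, 4] / [5, 6];  common shape = (4, 2, 2)

Row-insert the values π_1, π_2, … into P one at a time, bumping the leftmost entry strictly greater than the inserted value down to the next row. The recording tableau Q records, in position (i, j), the step at which that cell was added to P.
  Insert 5 (step 1): P = [5];  Q = [1]
  Insert 8 (step 2): P = [5, 8];  Q = [1, 2]
  Insert 2 (step 3): P = [2, 8] / [5];  Q = [1, 2] / [3]
  Insert 6 (step 4): P = [2, 6] / [5, 8];  Q = [1, 2] / [3, 4]
  Insert 1 (step 5): P = [1, 6] / [2, 8] / [5];  Q = [1, 2] / [3, 4] / [5]
  Insert 3 (step 6): P = [1, 3] / [2, 6] / [5, 8];  Q = [1, 2] / [3, 4] / [5, 6]
  Insert 4 (step 7): P = [1, 3, 4] / [2, 6] / [5, 8];  Q = [1, 2, 7] / [3, 4] / [5, 6]
  Insert 7 (step 8): P = [1, 3, 4, 7] / [2, 6] / [5, 8];  Q = [1, 2, 7, 8] / [3, 4] / [5, 6]
Final shape: (4, 2, 2).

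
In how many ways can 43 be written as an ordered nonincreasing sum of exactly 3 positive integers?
p(43, 3 parts) = 154

Partitions of n into exactly k parts are in bijection with partitions of n − k into at most k parts (subtract 1 from each part). So p(43, exactly 3) = p(40, parts ≤ 3). Computing via the recurrence p(m, j) = p(m, j−1) + p(m−j, j) gives 154.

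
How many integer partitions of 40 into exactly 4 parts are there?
p(40, 4 parts) = 478

Partitions of n into exactly k parts are in bijection with partitions of n − k into at most k parts (subtract 1 from each part). So p(40, exactly 4) = p(36, parts ≤ 4). Computing via the recurrence p(m, j) = p(m, j−1) + p(m−j, j) gives 478.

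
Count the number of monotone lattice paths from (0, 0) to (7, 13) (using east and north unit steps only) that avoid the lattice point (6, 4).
Number of paths = 75420

Total paths from (0, 0) to (7, 13): C(20, 7) = 77520. Paths through (6, 4): (paths (0, 0) → (6, 4)) × (paths (6, 4) → (7, 13)) = C(10, 6) · C(10, 1) = 210 · 10 = 2100. Avoidance count = 77520 − 2100 = 75420.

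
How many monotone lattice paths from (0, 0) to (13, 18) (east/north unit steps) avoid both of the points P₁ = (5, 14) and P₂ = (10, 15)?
Number of paths = 136517375

Inclusion–exclusion. Total paths: C(31, 13) = 206253075. Through P₁: C(19, 5)·C(12, 8) = 5755860. Through P₂: C(25, 10)·C(6, 3) = 65375200. Since P₁ is strictly southwest of P₂, a monotone path through both must visit P₁ then P₂; paths through both = C(19, 5)·C(6, 5)·C(6, 3) = 1395360. Avoid both = 206253075 − 5755860 − 65375200 + 1395360 = 136517375.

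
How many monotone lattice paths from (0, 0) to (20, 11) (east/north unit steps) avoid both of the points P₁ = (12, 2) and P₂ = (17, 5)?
Number of paths = 80676113

Inclusion–exclusion. Total paths: C(31, 20) = 84672315. Through P₁: C(14, 12)·C(17, 8) = 2212210. Through P₂: C(22, 17)·C(9, 3) = 2212056. Since P₁ is strictly southwest of P₂, a monotone path through both must visit P₁ then P₂; paths through both = C(14, 12)·C(8, 5)·C(9, 3) = 428064. Avoid both = 84672315 − 2212210 − 2212056 + 428064 = 80676113.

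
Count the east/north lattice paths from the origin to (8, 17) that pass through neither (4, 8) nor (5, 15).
Number of paths = 612210

Inclusion–exclusion. Total paths: C(25, 8) = 1081575. Through P₁: C(12, 4)·C(13, 4) = 353925. Through P₂: C(20, 5)·C(5, 3) = 155040. Since P₁ is strictly southwest of P₂, a monotone path through both must visit P₁ then P₂; paths through both = C(12, 4)·C(8, 1)·C(5, 3) = 39600. Avoid both = 1081575 − 353925 − 155040 + 39600 = 612210.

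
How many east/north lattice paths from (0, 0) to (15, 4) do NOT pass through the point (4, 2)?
Number of paths = 2706

Total paths from (0, 0) to (15, 4): C(19, 15) = 3876. Paths through (4, 2): (paths (0, 0) → (4, 2)) × (paths (4, 2) → (15, 4)) = C(6, 4) · C(13, 11) = 15 · 78 = 1170. Avoidance count = 3876 − 1170 = 2706.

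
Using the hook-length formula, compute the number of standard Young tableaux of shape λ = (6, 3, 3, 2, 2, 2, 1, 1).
# SYT of shape (6, 3, 3, 2, 2, 2, 1, 1) = 83566560

Hook-length formula: f^λ = n! / Π hook(c), product over all cells c of the Young diagram. For λ = (6, 3, 3, 2, 2, 2, 1, 1), n = 20 boxes. Hook lengths by row (left-to-right, top-to-bottom): [13, 10, 6, 3, 2, 1]; [9, 6, 2]; [8, 5, 1]; [6, 3]; [5, 2]; [4, 1]; [2]; [1]. Product of hooks = 29113344000. So f^λ = 20! / 29113344000 = 2432902008176640000 / 29113344000 = 83566560.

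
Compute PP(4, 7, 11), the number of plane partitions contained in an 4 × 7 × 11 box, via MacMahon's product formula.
PP(4, 7, 11) = 418241323113120

Evaluate the triple product over i = 1..4, j = 1..7, k = 1..11. The factors are (2/1) · (3/2) · (4/3) · (5/4) · (6/5) · (7/6) · (8/7) · (9/8) · … (308 factors total). The numerators and denominators telescope so the product is an integer; carrying out the multiplication exactly gives PP(4, 7, 11) = 418241323113120.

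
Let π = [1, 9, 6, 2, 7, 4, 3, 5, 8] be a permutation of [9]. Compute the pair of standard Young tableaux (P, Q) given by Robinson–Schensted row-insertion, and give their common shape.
P = [1, 2, 3, 5, 8] / [4, 7] / [6] / [9];  Q = [1, 2, 5, 8, 9] / [3, 6] / [4] / [7];  common shape = (5, 2, 1, 1)

Row-insert the values π_1, π_2, … into P one at a time, bumping the leftmost entry strictly greater than the inserted value down to the next row. The recording tableau Q records, in position (i, j), the step at which that cell was added to P.
  Insert 1 (step 1): P = [1];  Q = [1]
  Insert 9 (step 2): P = [1, 9];  Q = [1, 2]
  Insert 6 (step 3): P = [1, 6] / [9];  Q = [1, 2] / [3]
  Insert 2 (step 4): P = [1, 2] / [6] / [9];  Q = [1, 2] / [3] / [4]
  Insert 7 (step 5): P = [1, 2, 7] / [6] / [9];  Q = [1, 2, 5] / [3] / [4]
  Insert 4 (step 6): P = [1, 2, 4] / [6, 7] / [9];  Q = [1, 2, 5] / [3, 6] / [4]
  Insert 3 (step 7): P = [1, 2, 3] / [4, 7] / [6] / [9];  Q = [1, 2, 5] / [3, 6] / [4] / [7]
  Insert 5 (step 8): P = [1, 2, 3, 5] / [4, 7] / [6] / [9];  Q = [1, 2, 5, 8] / [3, 6] / [4] / [7]
  Insert 8 (step 9): P = [1, 2, 3, 5, 8] / [4, 7] / [6] / [9];  Q = [1, 2, 5, 8, 9] / [3, 6] / [4] / [7]
Final shape: (5, 2, 1, 1).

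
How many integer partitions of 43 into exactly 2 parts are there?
p(43, 2 parts) = 21

Partitions of n into exactly k parts are in bijection with partitions of n − k into at most k parts (subtract 1 from each part). So p(43, exactly 2) = p(41, parts ≤ 2). Computing via the recurrence p(m, j) = p(m, j−1) + p(m−j, j) gives 21.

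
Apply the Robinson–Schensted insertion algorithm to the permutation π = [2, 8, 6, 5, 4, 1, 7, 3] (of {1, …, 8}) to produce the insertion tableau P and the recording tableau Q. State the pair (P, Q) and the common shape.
P = [1, 3, 7] / [2, 4] / [5] / [6] / [8];  Q = [1, 2, 7] / [3, 8] / [4] / [5] / [6];  common shape = (3, 2, 1, 1, 1)

Row-insert the values π_1, π_2, … into P one at a time, bumping the leftmost entry strictly greater than the inserted value down to the next row. The recording tableau Q records, in position (i, j), the step at which that cell was added to P.
  Insert 2 (step 1): P = [2];  Q = [1]
  Insert 8 (step 2): P = [2, 8];  Q = [1, 2]
  Insert 6 (step 3): P = [2, 6] / [8];  Q = [1, 2] / [3]
  Insert 5 (step 4): P = [2, 5] / [6] / [8];  Q = [1, 2] / [3] / [4]
  Insert 4 (step 5): P = [2, 4] / [5] / [6] / [8];  Q = [1, 2] / [3] / [4] / [5]
  Insert 1 (step 6): P = [1, 4] / [2] / [5] / [6] / [8];  Q = [1, 2] / [3] / [4] / [5] / [6]
  Insert 7 (step 7): P = [1, 4, 7] / [2] / [5] / [6] / [8];  Q = [1, 2, 7] / [3] / [4] / [5] / [6]
  Insert 3 (step 8): P = [1, 3, 7] / [2, 4] / [5] / [6] / [8];  Q = [1, 2, 7] / [3, 8] / [4] / [5] / [6]
Final shape: (3, 2, 1, 1, 1).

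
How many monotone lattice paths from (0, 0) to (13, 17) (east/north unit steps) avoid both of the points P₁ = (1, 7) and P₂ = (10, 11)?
Number of paths = 85439018

Inclusion–exclusion. Total paths: C(30, 13) = 119759850. Through P₁: C(8, 1)·C(22, 12) = 5173168. Through P₂: C(21, 10)·C(9, 3) = 29628144. Since P₁ is strictly southwest of P₂, a monotone path through both must visit P₁ then P₂; paths through both = C(8, 1)·C(13, 9)·C(9, 3) = 480480. Avoid both = 119759850 − 5173168 − 29628144 + 480480 = 85439018.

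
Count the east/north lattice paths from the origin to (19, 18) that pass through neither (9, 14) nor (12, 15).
Number of paths = 15160812710

Inclusion–exclusion. Total paths: C(37, 19) = 17672631900. Through P₁: C(23, 9)·C(14, 10) = 818007190. Through P₂: C(27, 12)·C(10, 7) = 2086063200. Since P₁ is strictly southwest of P₂, a monotone path through both must visit P₁ then P₂; paths through both = C(23, 9)·C(4, 3)·C(10, 7) = 392251200. Avoid both = 17672631900 − 818007190 − 2086063200 + 392251200 = 15160812710.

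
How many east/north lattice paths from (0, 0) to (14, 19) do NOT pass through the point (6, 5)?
Number of paths = 671075460

Total paths from (0, 0) to (14, 19): C(33, 14) = 818809200. Paths through (6, 5): (paths (0, 0) → (6, 5)) × (paths (6, 5) → (14, 19)) = C(11, 6) · C(22, 8) = 462 · 319770 = 147733740. Avoidance count = 818809200 − 147733740 = 671075460.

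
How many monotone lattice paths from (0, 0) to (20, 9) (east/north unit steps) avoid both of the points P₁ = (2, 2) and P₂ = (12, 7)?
Number of paths = 5674155

Inclusion–exclusion. Total paths: C(29, 20) = 10015005. Through P₁: C(4, 2)·C(25, 18) = 2884200. Through P₂: C(19, 12)·C(10, 8) = 2267460. Since P₁ is strictly southwest of P₂, a monotone path through both must visit P₁ then P₂; paths through both = C(4, 2)·C(15, 10)·C(10, 8) = 810810. Avoid both = 10015005 − 2884200 − 2267460 + 810810 = 5674155.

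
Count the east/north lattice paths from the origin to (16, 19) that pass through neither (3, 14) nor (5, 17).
Number of paths = 4052579058

Inclusion–exclusion. Total paths: C(35, 16) = 4059928950. Through P₁: C(17, 3)·C(18, 13) = 5826240. Through P₂: C(22, 5)·C(13, 11) = 2054052. Since P₁ is strictly southwest of P₂, a monotone path through both must visit P₁ then P₂; paths through both = C(17, 3)·C(5, 2)·C(13, 11) = 530400. Avoid both = 4059928950 − 5826240 − 2054052 + 530400 = 4052579058.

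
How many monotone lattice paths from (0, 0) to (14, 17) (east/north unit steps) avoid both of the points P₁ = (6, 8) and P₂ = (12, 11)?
Number of paths = 161384467

Inclusion–exclusion. Total paths: C(31, 14) = 265182525. Through P₁: C(14, 6)·C(17, 8) = 73002930. Through P₂: C(23, 12)·C(8, 2) = 37858184. Since P₁ is strictly southwest of P₂, a monotone path through both must visit P₁ then P₂; paths through both = C(14, 6)·C(9, 6)·C(8, 2) = 7063056. Avoid both = 265182525 − 73002930 − 37858184 + 7063056 = 161384467.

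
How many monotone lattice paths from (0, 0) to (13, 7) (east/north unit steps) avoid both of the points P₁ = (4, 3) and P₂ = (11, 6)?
Number of paths = 27967

Inclusion–exclusion. Total paths: C(20, 13) = 77520. Through P₁: C(7, 4)·C(13, 9) = 25025. Through P₂: C(17, 11)·C(3, 2) = 37128. Since P₁ is strictly southwest of P₂, a monotone path through both must visit P₁ then P₂; paths through both = C(7, 4)·C(10, 7)·C(3, 2) = 12600. Avoid both = 77520 − 25025 − 37128 + 12600 = 27967.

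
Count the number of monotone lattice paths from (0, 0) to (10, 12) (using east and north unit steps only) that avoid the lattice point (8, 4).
Number of paths = 624371

Total paths from (0, 0) to (10, 12): C(22, 10) = 646646. Paths through (8, 4): (paths (0, 0) → (8, 4)) × (paths (8, 4) → (10, 12)) = C(12, 8) · C(10, 2) = 495 · 45 = 22275. Avoidance count = 646646 − 22275 = 624371.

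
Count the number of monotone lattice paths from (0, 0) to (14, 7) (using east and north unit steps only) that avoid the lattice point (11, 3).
Number of paths = 103540

Total paths from (0, 0) to (14, 7): C(21, 14) = 116280. Paths through (11, 3): (paths (0, 0) → (11, 3)) × (paths (11, 3) → (14, 7)) = C(14, 11) · C(7, 3) = 364 · 35 = 12740. Avoidance count = 116280 − 12740 = 103540.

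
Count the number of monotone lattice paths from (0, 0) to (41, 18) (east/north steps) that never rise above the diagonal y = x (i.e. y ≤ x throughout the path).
Number of paths = 370011826296420

By the reflection principle (André's argument), the number of monotone paths to (41, 18) with n ≤ m that never go above y = x is C(59, 41) − C(59, 42) = 647520696018735 − 277508869722315 = 370011826296420.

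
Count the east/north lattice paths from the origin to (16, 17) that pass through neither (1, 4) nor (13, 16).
Number of paths = 762219770

Inclusion–exclusion. Total paths: C(33, 16) = 1166803110. Through P₁: C(5, 1)·C(28, 15) = 187210800. Through P₂: C(29, 13)·C(4, 3) = 271455660. Since P₁ is strictly southwest of P₂, a monotone path through both must visit P₁ then P₂; paths through both = C(5, 1)·C(24, 12)·C(4, 3) = 54083120. Avoid both = 1166803110 − 187210800 − 271455660 + 54083120 = 762219770.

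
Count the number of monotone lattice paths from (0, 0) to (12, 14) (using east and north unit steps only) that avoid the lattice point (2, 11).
Number of paths = 9635392

Total paths from (0, 0) to (12, 14): C(26, 12) = 9657700. Paths through (2, 11): (paths (0, 0) → (2, 11)) × (paths (2, 11) → (12, 14)) = C(13, 2) · C(13, 10) = 78 · 286 = 22308. Avoidance count = 9657700 − 22308 = 9635392.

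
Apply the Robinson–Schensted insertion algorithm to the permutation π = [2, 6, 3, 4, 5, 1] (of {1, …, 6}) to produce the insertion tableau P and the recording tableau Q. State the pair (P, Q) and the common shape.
P = [1, 3, 4, 5] / [2] / [6];  Q = [1, 2, 4, 5] / [3] / [6];  common shape = (4, 1, 1)

Row-insert the values π_1, π_2, … into P one at a time, bumping the leftmost entry strictly greater than the inserted value down to the next row. The recording tableau Q records, in position (i, j), the step at which that cell was added to P.
  Insert 2 (step 1): P = [2];  Q = [1]
  Insert 6 (step 2): P = [2, 6];  Q = [1, 2]
  Insert 3 (step 3): P = [2, 3] / [6];  Q = [1, 2] / [3]
  Insert 4 (step 4): P = [2, 3, 4] / [6];  Q = [1, 2, 4] / [3]
  Insert 5 (step 5): P = [2, 3, 4, 5] / [6];  Q = [1, 2, 4, 5] / [3]
  Insert 1 (step 6): P = [1, 3, 4, 5] / [2] / [6];  Q = [1, 2, 4, 5] / [3] / [6]
Final shape: (4, 1, 1).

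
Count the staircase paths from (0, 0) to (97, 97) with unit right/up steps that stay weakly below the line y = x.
C_97 = 14657929356129575437016877846657032761712954950899755100

These NE paths below the diagonal are counted by the Catalan number C_n = (1/(n + 1)) · C(2n, n). For n = 97: C_97 = (1/98) · C(194, 97) = 1436477076900698392827654028972389210647869585188175999800/98 = 14657929356129575437016877846657032761712954950899755100.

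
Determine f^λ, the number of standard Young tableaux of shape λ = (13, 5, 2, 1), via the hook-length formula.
# SYT of shape (13, 5, 2, 1) = 6802380

Hook-length formula: f^λ = n! / Π hook(c), product over all cells c of the Young diagram. For λ = (13, 5, 2, 1), n = 21 boxes. Hook lengths by row (left-to-right, top-to-bottom): [16, 14, 12, 11, 10, 8, 7, 6, 5, 4, 3, 2, 1]; [7, 5, 3, 2, 1]; [3, 1]; [1]. Product of hooks = 7510745088000. So f^λ = 21! / 7510745088000 = 51090942171709440000 / 7510745088000 = 6802380.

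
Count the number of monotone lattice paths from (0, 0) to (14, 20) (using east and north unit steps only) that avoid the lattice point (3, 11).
Number of paths = 1330838200

Total paths from (0, 0) to (14, 20): C(34, 14) = 1391975640. Paths through (3, 11): (paths (0, 0) → (3, 11)) × (paths (3, 11) → (14, 20)) = C(14, 3) · C(20, 11) = 364 · 167960 = 61137440. Avoidance count = 1391975640 − 61137440 = 1330838200.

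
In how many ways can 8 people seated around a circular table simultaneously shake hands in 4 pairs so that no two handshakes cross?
C_4 = 14

These noncrossing handshakes are counted by the Catalan number C_n = (1/(n + 1)) · C(2n, n). For n = 4: C_4 = (1/5) · C(8, 4) = 70/5 = 14.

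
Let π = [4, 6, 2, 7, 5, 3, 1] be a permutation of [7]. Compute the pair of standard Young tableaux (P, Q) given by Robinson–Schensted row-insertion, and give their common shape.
P = [1, 3, 7] / [2, 5] / [4] / [6];  Q = [1, 2, 4] / [3, 5] / [6] / [7];  common shape = (3, 2, 1, 1)

Row-insert the values π_1, π_2, … into P one at a time, bumping the leftmost entry strictly greater than the inserted value down to the next row. The recording tableau Q records, in position (i, j), the step at which that cell was added to P.
  Insert 4 (step 1): P = [4];  Q = [1]
  Insert 6 (step 2): P = [4, 6];  Q = [1, 2]
  Insert 2 (step 3): P = [2, 6] / [4];  Q = [1, 2] / [3]
  Insert 7 (step 4): P = [2, 6, 7] / [4];  Q = [1, 2, 4] / [3]
  Insert 5 (step 5): P = [2, 5, 7] / [4, 6];  Q = [1, 2, 4] / [3, 5]
  Insert 3 (step 6): P = [2, 3, 7] / [4, 5] / [6];  Q = [1, 2, 4] / [3, 5] / [6]
  Insert 1 (step 7): P = [1, 3, 7] / [2, 5] / [4] / [6];  Q = [1, 2, 4] / [3, 5] / [6] / [7]
Final shape: (3, 2, 1, 1).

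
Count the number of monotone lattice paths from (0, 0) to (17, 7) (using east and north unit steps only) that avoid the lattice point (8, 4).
Number of paths = 237204

Total paths from (0, 0) to (17, 7): C(24, 17) = 346104. Paths through (8, 4): (paths (0, 0) → (8, 4)) × (paths (8, 4) → (17, 7)) = C(12, 8) · C(12, 9) = 495 · 220 = 108900. Avoidance count = 346104 − 108900 = 237204.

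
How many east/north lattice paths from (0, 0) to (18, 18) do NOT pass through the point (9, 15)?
Number of paths = 8787484420

Total paths from (0, 0) to (18, 18): C(36, 18) = 9075135300. Paths through (9, 15): (paths (0, 0) → (9, 15)) × (paths (9, 15) → (18, 18)) = C(24, 9) · C(12, 9) = 1307504 · 220 = 287650880. Avoidance count = 9075135300 − 287650880 = 8787484420.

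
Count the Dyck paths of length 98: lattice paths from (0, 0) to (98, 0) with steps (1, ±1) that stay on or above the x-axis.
C_49 = 509552245179617138054608572

These Dyck paths are counted by the Catalan number C_n = (1/(n + 1)) · C(2n, n). For n = 49: C_49 = (1/50) · C(98, 49) = 25477612258980856902730428600/50 = 509552245179617138054608572.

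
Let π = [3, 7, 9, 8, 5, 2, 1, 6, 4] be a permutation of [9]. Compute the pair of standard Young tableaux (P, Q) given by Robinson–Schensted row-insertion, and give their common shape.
P = [1, 4, 6] / [2, 5] / [3, 8] / [7] / [9];  Q = [1, 2, 3] / [4, 8] / [5, 9] / [6] / [7];  common shape = (3, 2, 2, 1, 1)

Row-insert the values π_1, π_2, … into P one at a time, bumping the leftmost entry strictly greater than the inserted value down to the next row. The recording tableau Q records, in position (i, j), the step at which that cell was added to P.
  Insert 3 (step 1): P = [3];  Q = [1]
  Insert 7 (step 2): P = [3, 7];  Q = [1, 2]
  Insert 9 (step 3): P = [3, 7, 9];  Q = [1, 2, 3]
  Insert 8 (step 4): P = [3, 7, 8] / [9];  Q = [1, 2, 3] / [4]
  Insert 5 (step 5): P = [3, 5, 8] / [7] / [9];  Q = [1, 2, 3] / [4] / [5]
  Insert 2 (step 6): P = [2, 5, 8] / [3] / [7] / [9];  Q = [1, 2, 3] / [4] / [5] / [6]
  Insert 1 (step 7): P = [1, 5, 8] / [2] / [3] / [7] / [9];  Q = [1, 2, 3] / [4] / [5] / [6] / [7]
  Insert 6 (step 8): P = [1, 5, 6] / [2, 8] / [3] / [7] / [9];  Q = [1, 2, 3] / [4, 8] / [5] / [6] / [7]
  Insert 4 (step 9): P = [1, 4, 6] / [2, 5] / [3, 8] / [7] / [9];  Q = [1, 2, 3] / [4, 8] / [5, 9] / [6] / [7]
Final shape: (3, 2, 2, 1, 1).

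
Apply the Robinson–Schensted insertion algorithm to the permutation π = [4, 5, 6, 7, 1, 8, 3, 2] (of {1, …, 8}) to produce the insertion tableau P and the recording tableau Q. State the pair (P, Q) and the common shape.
P = [1, 2, 6, 7, 8] / [3, 5] / [4];  Q = [1, 2, 3, 4, 6] / [5, 7] / [8];  common shape = (5, 2, 1)

Row-insert the values π_1, π_2, … into P one at a time, bumping the leftmost entry strictly greater than the inserted value down to the next row. The recording tableau Q records, in position (i, j), the step at which that cell was added to P.
  Insert 4 (step 1): P = [4];  Q = [1]
  Insert 5 (step 2): P = [4, 5];  Q = [1, 2]
  Insert 6 (step 3): P = [4, 5, 6];  Q = [1, 2, 3]
  Insert 7 (step 4): P = [4, 5, 6, 7];  Q = [1, 2, 3, 4]
  Insert 1 (step 5): P = [1, 5, 6, 7] / [4];  Q = [1, 2, 3, 4] / [5]
  Insert 8 (step 6): P = [1, 5, 6, 7, 8] / [4];  Q = [1, 2, 3, 4, 6] / [5]
  Insert 3 (step 7): P = [1, 3, 6, 7, 8] / [4, 5];  Q = [1, 2, 3, 4, 6] / [5, 7]
  Insert 2 (step 8): P = [1, 2, 6, 7, 8] / [3, 5] / [4];  Q = [1, 2, 3, 4, 6] / [5, 7] / [8]
Final shape: (5, 2, 1).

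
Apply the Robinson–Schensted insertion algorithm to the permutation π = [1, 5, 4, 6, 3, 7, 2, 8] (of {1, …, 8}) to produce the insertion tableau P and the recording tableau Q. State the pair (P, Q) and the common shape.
P = [1, 2, 6, 7, 8] / [3] / [4] / [5];  Q = [1, 2, 4, 6, 8] / [3] / [5] / [7];  common shape = (5, 1, 1, 1)

Row-insert the values π_1, π_2, … into P one at a time, bumping the leftmost entry strictly greater than the inserted value down to the next row. The recording tableau Q records, in position (i, j), the step at which that cell was added to P.
  Insert 1 (step 1): P = [1];  Q = [1]
  Insert 5 (step 2): P = [1, 5];  Q = [1, 2]
  Insert 4 (step 3): P = [1, 4] / [5];  Q = [1, 2] / [3]
  Insert 6 (step 4): P = [1, 4, 6] / [5];  Q = [1, 2, 4] / [3]
  Insert 3 (step 5): P = [1, 3, 6] / [4] / [5];  Q = [1, 2, 4] / [3] / [5]
  Insert 7 (step 6): P = [1, 3, 6, 7] / [4] / [5];  Q = [1, 2, 4, 6] / [3] / [5]
  Insert 2 (step 7): P = [1, 2, 6, 7] / [3] / [4] / [5];  Q = [1, 2, 4, 6] / [3] / [5] / [7]
  Insert 8 (step 8): P = [1, 2, 6, 7, 8] / [3] / [4] / [5];  Q = [1, 2, 4, 6, 8] / [3] / [5] / [7]
Final shape: (5, 1, 1, 1).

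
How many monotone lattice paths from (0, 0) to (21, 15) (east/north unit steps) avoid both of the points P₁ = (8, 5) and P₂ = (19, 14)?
Number of paths = 2287555578

Inclusion–exclusion. Total paths: C(36, 21) = 5567902560. Through P₁: C(13, 8)·C(23, 13) = 1472412942. Through P₂: C(33, 19)·C(3, 2) = 2456427600. Since P₁ is strictly southwest of P₂, a monotone path through both must visit P₁ then P₂; paths through both = C(13, 8)·C(20, 11)·C(3, 2) = 648493560. Avoid both = 5567902560 − 1472412942 − 2456427600 + 648493560 = 2287555578.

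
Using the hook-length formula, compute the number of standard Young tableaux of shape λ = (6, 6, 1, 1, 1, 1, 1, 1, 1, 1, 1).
# SYT of shape (6, 6, 1, 1, 1, 1, 1, 1, 1, 1, 1) = 6789783

Hook-length formula: f^λ = n! / Π hook(c), product over all cells c of the Young diagram. For λ = (6, 6, 1, 1, 1, 1, 1, 1, 1, 1, 1), n = 21 boxes. Hook lengths by row (left-to-right, top-to-bottom): [16, 6, 5, 4, 3, 2]; [15, 5, 4, 3, 2, 1]; [9]; [8]; [7]; [6]; [5]; [4]; [3]; [2]; [1]. Product of hooks = 7524679680000. So f^λ = 21! / 7524679680000 = 51090942171709440000 / 7524679680000 = 6789783.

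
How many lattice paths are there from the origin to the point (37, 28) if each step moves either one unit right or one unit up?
Number of paths = 1965407271460556560

A monotone lattice path from (0, 0) to (37, 28) consists of 37 east steps and 28 north steps in some order, so it is determined by which 37 of the 65 steps are east. The count is C(65, 37) = 1965407271460556560.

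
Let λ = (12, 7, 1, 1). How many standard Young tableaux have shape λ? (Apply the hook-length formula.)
# SYT of shape (12, 7, 1, 1) = 3292016

Hook-length formula: f^λ = n! / Π hook(c), product over all cells c of the Young diagram. For λ = (12, 7, 1, 1), n = 21 boxes. Hook lengths by row (left-to-right, top-to-bottom): [15, 12, 11, 10, 9, 8, 7, 5, 4, 3, 2, 1]; [9, 6, 5, 4, 3, 2, 1]; [2]; [1]. Product of hooks = 15519651840000. So f^λ = 21! / 15519651840000 = 51090942171709440000 / 15519651840000 = 3292016.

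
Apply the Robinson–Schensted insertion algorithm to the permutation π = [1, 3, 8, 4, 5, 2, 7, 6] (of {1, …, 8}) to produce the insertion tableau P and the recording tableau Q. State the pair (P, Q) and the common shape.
P = [1, 2, 4, 5, 6] / [3, 7] / [8];  Q = [1, 2, 3, 5, 7] / [4, 8] / [6];  common shape = (5, 2, 1)

Row-insert the values π_1, π_2, … into P one at a time, bumping the leftmost entry strictly greater than the inserted value down to the next row. The recording tableau Q records, in position (i, j), the step at which that cell was added to P.
  Insert 1 (step 1): P = [1];  Q = [1]
  Insert 3 (step 2): P = [1, 3];  Q = [1, 2]
  Insert 8 (step 3): P = [1, 3, 8];  Q = [1, 2, 3]
  Insert 4 (step 4): P = [1, 3, 4] / [8];  Q = [1, 2, 3] / [4]
  Insert 5 (step 5): P = [1, 3, 4, 5] / [8];  Q = [1, 2, 3, 5] / [4]
  Insert 2 (step 6): P = [1, 2, 4, 5] / [3] / [8];  Q = [1, 2, 3, 5] / [4] / [6]
  Insert 7 (step 7): P = [1, 2, 4, 5, 7] / [3] / [8];  Q = [1, 2, 3, 5, 7] / [4] / [6]
  Insert 6 (step 8): P = [1, 2, 4, 5, 6] / [3, 7] / [8];  Q = [1, 2, 3, 5, 7] / [4, 8] / [6]
Final shape: (5, 2, 1).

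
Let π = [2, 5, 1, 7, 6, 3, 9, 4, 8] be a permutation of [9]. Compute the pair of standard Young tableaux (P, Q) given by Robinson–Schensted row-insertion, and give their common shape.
P = [1, 3, 4, 8] / [2, 5, 6, 9] / [7];  Q = [1, 2, 4, 7] / [3, 5, 8, 9] / [6];  common shape = (4, 4, 1)

Row-insert the values π_1, π_2, … into P one at a time, bumping the leftmost entry strictly greater than the inserted value down to the next row. The recording tableau Q records, in position (i, j), the step at which that cell was added to P.
  Insert 2 (step 1): P = [2];  Q = [1]
  Insert 5 (step 2): P = [2, 5];  Q = [1, 2]
  Insert 1 (step 3): P = [1, 5] / [2];  Q = [1, 2] / [3]
  Insert 7 (step 4): P = [1, 5, 7] / [2];  Q = [1, 2, 4] / [3]
  Insert 6 (step 5): P = [1, 5, 6] / [2, 7];  Q = [1, 2, 4] / [3, 5]
  Insert 3 (step 6): P = [1, 3, 6] / [2, 5] / [7];  Q = [1, 2, 4] / [3, 5] / [6]
  Insert 9 (step 7): P = [1, 3, 6, 9] / [2, 5] / [7];  Q = [1, 2, 4, 7] / [3, 5] / [6]
  Insert 4 (step 8): P = [1, 3, 4, 9] / [2, 5, 6] / [7];  Q = [1, 2, 4, 7] / [3, 5, 8] / [6]
  Insert 8 (step 9): P = [1, 3, 4, 8] / [2, 5, 6, 9] / [7];  Q = [1, 2, 4, 7] / [3, 5, 8, 9] / [6]
Final shape: (4, 4, 1).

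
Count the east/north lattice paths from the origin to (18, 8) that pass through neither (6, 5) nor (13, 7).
Number of paths = 986737

Inclusion–exclusion. Total paths: C(26, 18) = 1562275. Through P₁: C(11, 6)·C(15, 12) = 210210. Through P₂: C(20, 13)·C(6, 5) = 465120. Since P₁ is strictly southwest of P₂, a monotone path through both must visit P₁ then P₂; paths through both = C(11, 6)·C(9, 7)·C(6, 5) = 99792. Avoid both = 1562275 − 210210 − 465120 + 99792 = 986737.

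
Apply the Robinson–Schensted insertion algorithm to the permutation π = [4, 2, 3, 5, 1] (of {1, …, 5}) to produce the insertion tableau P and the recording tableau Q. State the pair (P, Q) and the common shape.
P = [1, 3, 5] / [2] / [4];  Q = [1, 3, 4] / [2] / [5];  common shape = (3, 1, 1)

Row-insert the values π_1, π_2, … into P one at a time, bumping the leftmost entry strictly greater than the inserted value down to the next row. The recording tableau Q records, in position (i, j), the step at which that cell was added to P.
  Insert 4 (step 1): P = [4];  Q = [1]
  Insert 2 (step 2): P = [2] / [4];  Q = [1] / [2]
  Insert 3 (step 3): P = [2, 3] / [4];  Q = [1, 3] / [2]
  Insert 5 (step 4): P = [2, 3, 5] / [4];  Q = [1, 3, 4] / [2]
  Insert 1 (step 5): P = [1, 3, 5] / [2] / [4];  Q = [1, 3, 4] / [2] / [5]
Final shape: (3, 1, 1).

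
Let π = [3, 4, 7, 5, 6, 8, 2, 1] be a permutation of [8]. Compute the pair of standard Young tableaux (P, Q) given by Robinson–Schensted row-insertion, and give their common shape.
P = [1, 4, 5, 6, 8] / [2] / [3] / [7];  Q = [1, 2, 3, 5, 6] / [4] / [7] / [8];  common shape = (5, 1, 1, 1)

Row-insert the values π_1, π_2, … into P one at a time, bumping the leftmost entry strictly greater than the inserted value down to the next row. The recording tableau Q records, in position (i, j), the step at which that cell was added to P.
  Insert 3 (step 1): P = [3];  Q = [1]
  Insert 4 (step 2): P = [3, 4];  Q = [1, 2]
  Insert 7 (step 3): P = [3, 4, 7];  Q = [1, 2, 3]
  Insert 5 (step 4): P = [3, 4, 5] / [7];  Q = [1, 2, 3] / [4]
  Insert 6 (step 5): P = [3, 4, 5, 6] / [7];  Q = [1, 2, 3, 5] / [4]
  Insert 8 (step 6): P = [3, 4, 5, 6, 8] / [7];  Q = [1, 2, 3, 5, 6] / [4]
  Insert 2 (step 7): P = [2, 4, 5, 6, 8] / [3] / [7];  Q = [1, 2, 3, 5, 6] / [4] / [7]
  Insert 1 (step 8): P = [1, 4, 5, 6, 8] / [2] / [3] / [7];  Q = [1, 2, 3, 5, 6] / [4] / [7] / [8]
Final shape: (5, 1, 1, 1).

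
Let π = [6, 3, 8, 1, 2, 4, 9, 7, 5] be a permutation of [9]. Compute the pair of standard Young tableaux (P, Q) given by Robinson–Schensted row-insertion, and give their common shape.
P = [1, 2, 4, 5] / [3, 7, 9] / [6, 8];  Q = [1, 3, 6, 7] / [2, 5, 8] / [4, 9];  common shape = (4, 3, 2)

Row-insert the values π_1, π_2, … into P one at a time, bumping the leftmost entry strictly greater than the inserted value down to the next row. The recording tableau Q records, in position (i, j), the step at which that cell was added to P.
  Insert 6 (step 1): P = [6];  Q = [1]
  Insert 3 (step 2): P = [3] / [6];  Q = [1] / [2]
  Insert 8 (step 3): P = [3, 8] / [6];  Q = [1, 3] / [2]
  Insert 1 (step 4): P = [1, 8] / [3] / [6];  Q = [1, 3] / [2] / [4]
  Insert 2 (step 5): P = [1, 2] / [3, 8] / [6];  Q = [1, 3] / [2, 5] / [4]
  Insert 4 (step 6): P = [1, 2, 4] / [3, 8] / [6];  Q = [1, 3, 6] / [2, 5] / [4]
  Insert 9 (step 7): P = [1, 2, 4, 9] / [3, 8] / [6];  Q = [1, 3, 6, 7] / [2, 5] / [4]
  Insert 7 (step 8): P = [1, 2, 4, 7] / [3, 8, 9] / [6];  Q = [1, 3, 6, 7] / [2, 5, 8] / [4]
  Insert 5 (step 9): P = [1, 2, 4, 5] / [3, 7, 9] / [6, 8];  Q = [1, 3, 6, 7] / [2, 5, 8] / [4, 9]
Final shape: (4, 3, 2).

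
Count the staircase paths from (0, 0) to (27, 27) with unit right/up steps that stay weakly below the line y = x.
C_27 = 69533550916004

These NE paths below the diagonal are counted by the Catalan number C_n = (1/(n + 1)) · C(2n, n). For n = 27: C_27 = (1/28) · C(54, 27) = 1946939425648112/28 = 69533550916004.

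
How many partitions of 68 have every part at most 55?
p(68, parts ≤ 55) = 3087463

Use the recurrence p(n, m) = p(n, m−1) + p(n−m, m): either the largest part is < m (count p(n, m−1)) or the largest part is exactly m (remove one copy of m, count p(n−m, m)). With p(0, ·) = 1 this gives p(68, parts ≤ 55) = 3087463. (By conjugating Young diagrams, this also counts partitions of 68 into at most 55 parts.)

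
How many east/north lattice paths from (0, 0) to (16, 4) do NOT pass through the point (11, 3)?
Number of paths = 2661

Total paths from (0, 0) to (16, 4): C(20, 16) = 4845. Paths through (11, 3): (paths (0, 0) → (11, 3)) × (paths (11, 3) → (16, 4)) = C(14, 11) · C(6, 5) = 364 · 6 = 2184. Avoidance count = 4845 − 2184 = 2661.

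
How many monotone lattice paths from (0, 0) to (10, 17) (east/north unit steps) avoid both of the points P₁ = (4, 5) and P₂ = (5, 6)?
Number of paths = 5179941

Inclusion–exclusion. Total paths: C(27, 10) = 8436285. Through P₁: C(9, 4)·C(18, 6) = 2339064. Through P₂: C(11, 5)·C(16, 5) = 2018016. Since P₁ is strictly southwest of P₂, a monotone path through both must visit P₁ then P₂; paths through both = C(9, 4)·C(2, 1)·C(16, 5) = 1100736. Avoid both = 8436285 − 2339064 − 2018016 + 1100736 = 5179941.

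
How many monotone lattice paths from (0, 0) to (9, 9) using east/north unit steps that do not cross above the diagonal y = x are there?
C_9 = 4862

These NE paths below the diagonal are counted by the Catalan number C_n = (1/(n + 1)) · C(2n, n). For n = 9: C_9 = (1/10) · C(18, 9) = 48620/10 = 4862.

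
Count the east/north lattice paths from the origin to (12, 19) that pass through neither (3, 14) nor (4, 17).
Number of paths = 139612240

Inclusion–exclusion. Total paths: C(31, 12) = 141120525. Through P₁: C(17, 3)·C(14, 9) = 1361360. Through P₂: C(21, 4)·C(10, 8) = 269325. Since P₁ is strictly southwest of P₂, a monotone path through both must visit P₁ then P₂; paths through both = C(17, 3)·C(4, 1)·C(10, 8) = 122400. Avoid both = 141120525 − 1361360 − 269325 + 122400 = 139612240.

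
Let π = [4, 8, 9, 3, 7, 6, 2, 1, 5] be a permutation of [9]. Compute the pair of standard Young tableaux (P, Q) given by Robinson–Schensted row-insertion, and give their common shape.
P = [1, 5, 9] / [2, 6] / [3, 7] / [4] / [8];  Q = [1, 2, 3] / [4, 5] / [6, 9] / [7] / [8];  common shape = (3, 2, 2, 1, 1)

Row-insert the values π_1, π_2, … into P one at a time, bumping the leftmost entry strictly greater than the inserted value down to the next row. The recording tableau Q records, in position (i, j), the step at which that cell was added to P.
  Insert 4 (step 1): P = [4];  Q = [1]
  Insert 8 (step 2): P = [4, 8];  Q = [1, 2]
  Insert 9 (step 3): P = [4, 8, 9];  Q = [1, 2, 3]
  Insert 3 (step 4): P = [3, 8, 9] / [4];  Q = [1, 2, 3] / [4]
  Insert 7 (step 5): P = [3, 7, 9] / [4, 8];  Q = [1, 2, 3] / [4, 5]
  Insert 6 (step 6): P = [3, 6, 9] / [4, 7] / [8];  Q = [1, 2, 3] / [4, 5] / [6]
  Insert 2 (step 7): P = [2, 6, 9] / [3, 7] / [4] / [8];  Q = [1, 2, 3] / [4, 5] / [6] / [7]
  Insert 1 (step 8): P = [1, 6, 9] / [2, 7] / [3] / [4] / [8];  Q = [1, 2, 3] / [4, 5] / [6] / [7] / [8]
  Insert 5 (step 9): P = [1, 5, 9] / [2, 6] / [3, 7] / [4] / [8];  Q = [1, 2, 3] / [4, 5] / [6, 9] / [7] / [8]
Final shape: (3, 2, 2, 1, 1).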